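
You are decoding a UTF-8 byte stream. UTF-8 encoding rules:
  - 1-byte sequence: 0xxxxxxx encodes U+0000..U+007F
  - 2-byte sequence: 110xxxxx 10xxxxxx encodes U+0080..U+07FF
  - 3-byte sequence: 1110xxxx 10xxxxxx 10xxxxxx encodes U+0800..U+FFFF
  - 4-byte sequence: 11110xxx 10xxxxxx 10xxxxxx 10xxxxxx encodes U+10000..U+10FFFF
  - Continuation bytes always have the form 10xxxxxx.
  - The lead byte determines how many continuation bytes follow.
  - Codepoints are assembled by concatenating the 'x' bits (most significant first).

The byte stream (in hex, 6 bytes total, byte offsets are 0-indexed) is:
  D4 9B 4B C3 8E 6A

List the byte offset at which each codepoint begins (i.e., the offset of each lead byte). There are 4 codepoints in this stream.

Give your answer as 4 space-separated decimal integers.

Answer: 0 2 3 5

Derivation:
Byte[0]=D4: 2-byte lead, need 1 cont bytes. acc=0x14
Byte[1]=9B: continuation. acc=(acc<<6)|0x1B=0x51B
Completed: cp=U+051B (starts at byte 0)
Byte[2]=4B: 1-byte ASCII. cp=U+004B
Byte[3]=C3: 2-byte lead, need 1 cont bytes. acc=0x3
Byte[4]=8E: continuation. acc=(acc<<6)|0x0E=0xCE
Completed: cp=U+00CE (starts at byte 3)
Byte[5]=6A: 1-byte ASCII. cp=U+006A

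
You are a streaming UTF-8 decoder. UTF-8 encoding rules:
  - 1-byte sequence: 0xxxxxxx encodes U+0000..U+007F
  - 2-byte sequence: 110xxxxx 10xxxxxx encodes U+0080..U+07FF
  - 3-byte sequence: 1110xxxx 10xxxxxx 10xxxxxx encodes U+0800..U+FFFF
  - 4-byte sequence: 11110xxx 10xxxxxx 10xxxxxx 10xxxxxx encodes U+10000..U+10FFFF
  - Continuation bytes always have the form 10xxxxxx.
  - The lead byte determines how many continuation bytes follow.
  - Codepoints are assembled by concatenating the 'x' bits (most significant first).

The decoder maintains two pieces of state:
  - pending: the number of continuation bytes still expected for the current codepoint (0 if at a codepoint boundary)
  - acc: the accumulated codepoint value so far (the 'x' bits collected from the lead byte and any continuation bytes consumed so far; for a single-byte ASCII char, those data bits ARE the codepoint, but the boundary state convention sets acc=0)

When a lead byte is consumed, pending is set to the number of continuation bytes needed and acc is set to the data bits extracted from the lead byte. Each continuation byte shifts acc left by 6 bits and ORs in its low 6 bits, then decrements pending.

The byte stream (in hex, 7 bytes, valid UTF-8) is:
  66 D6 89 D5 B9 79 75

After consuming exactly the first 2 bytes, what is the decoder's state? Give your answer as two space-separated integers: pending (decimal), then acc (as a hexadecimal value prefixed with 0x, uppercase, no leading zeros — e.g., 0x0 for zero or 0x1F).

Byte[0]=66: 1-byte. pending=0, acc=0x0
Byte[1]=D6: 2-byte lead. pending=1, acc=0x16

Answer: 1 0x16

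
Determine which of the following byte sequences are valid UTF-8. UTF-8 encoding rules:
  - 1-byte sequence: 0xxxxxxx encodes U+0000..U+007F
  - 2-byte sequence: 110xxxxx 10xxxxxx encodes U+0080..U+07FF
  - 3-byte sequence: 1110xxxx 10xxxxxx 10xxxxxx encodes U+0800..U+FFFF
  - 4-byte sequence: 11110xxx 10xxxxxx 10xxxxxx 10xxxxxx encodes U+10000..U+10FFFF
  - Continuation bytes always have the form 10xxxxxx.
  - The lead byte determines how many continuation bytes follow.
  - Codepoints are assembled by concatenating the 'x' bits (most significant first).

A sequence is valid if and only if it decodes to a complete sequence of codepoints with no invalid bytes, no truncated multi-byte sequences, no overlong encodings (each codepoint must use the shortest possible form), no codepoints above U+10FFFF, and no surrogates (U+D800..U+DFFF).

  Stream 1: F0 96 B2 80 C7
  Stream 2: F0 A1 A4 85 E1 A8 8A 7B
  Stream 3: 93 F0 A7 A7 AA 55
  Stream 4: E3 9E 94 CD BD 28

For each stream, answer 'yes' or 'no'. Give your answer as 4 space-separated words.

Stream 1: error at byte offset 5. INVALID
Stream 2: decodes cleanly. VALID
Stream 3: error at byte offset 0. INVALID
Stream 4: decodes cleanly. VALID

Answer: no yes no yes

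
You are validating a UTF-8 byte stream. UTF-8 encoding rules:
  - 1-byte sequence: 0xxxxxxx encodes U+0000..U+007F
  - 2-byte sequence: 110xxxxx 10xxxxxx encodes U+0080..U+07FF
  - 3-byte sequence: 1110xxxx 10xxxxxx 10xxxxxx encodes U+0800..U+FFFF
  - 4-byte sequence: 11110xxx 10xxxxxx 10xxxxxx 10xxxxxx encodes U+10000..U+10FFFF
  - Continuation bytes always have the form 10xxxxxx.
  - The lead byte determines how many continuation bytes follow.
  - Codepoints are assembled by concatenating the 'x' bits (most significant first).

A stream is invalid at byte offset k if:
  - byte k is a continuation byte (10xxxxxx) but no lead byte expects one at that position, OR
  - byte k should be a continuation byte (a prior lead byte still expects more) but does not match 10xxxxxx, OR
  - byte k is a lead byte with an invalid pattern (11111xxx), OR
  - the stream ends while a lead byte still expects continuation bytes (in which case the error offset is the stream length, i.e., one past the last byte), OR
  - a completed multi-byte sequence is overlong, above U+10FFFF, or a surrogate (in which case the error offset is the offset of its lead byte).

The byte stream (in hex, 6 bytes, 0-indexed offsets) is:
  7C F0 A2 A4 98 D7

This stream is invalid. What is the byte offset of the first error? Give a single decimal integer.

Byte[0]=7C: 1-byte ASCII. cp=U+007C
Byte[1]=F0: 4-byte lead, need 3 cont bytes. acc=0x0
Byte[2]=A2: continuation. acc=(acc<<6)|0x22=0x22
Byte[3]=A4: continuation. acc=(acc<<6)|0x24=0x8A4
Byte[4]=98: continuation. acc=(acc<<6)|0x18=0x22918
Completed: cp=U+22918 (starts at byte 1)
Byte[5]=D7: 2-byte lead, need 1 cont bytes. acc=0x17
Byte[6]: stream ended, expected continuation. INVALID

Answer: 6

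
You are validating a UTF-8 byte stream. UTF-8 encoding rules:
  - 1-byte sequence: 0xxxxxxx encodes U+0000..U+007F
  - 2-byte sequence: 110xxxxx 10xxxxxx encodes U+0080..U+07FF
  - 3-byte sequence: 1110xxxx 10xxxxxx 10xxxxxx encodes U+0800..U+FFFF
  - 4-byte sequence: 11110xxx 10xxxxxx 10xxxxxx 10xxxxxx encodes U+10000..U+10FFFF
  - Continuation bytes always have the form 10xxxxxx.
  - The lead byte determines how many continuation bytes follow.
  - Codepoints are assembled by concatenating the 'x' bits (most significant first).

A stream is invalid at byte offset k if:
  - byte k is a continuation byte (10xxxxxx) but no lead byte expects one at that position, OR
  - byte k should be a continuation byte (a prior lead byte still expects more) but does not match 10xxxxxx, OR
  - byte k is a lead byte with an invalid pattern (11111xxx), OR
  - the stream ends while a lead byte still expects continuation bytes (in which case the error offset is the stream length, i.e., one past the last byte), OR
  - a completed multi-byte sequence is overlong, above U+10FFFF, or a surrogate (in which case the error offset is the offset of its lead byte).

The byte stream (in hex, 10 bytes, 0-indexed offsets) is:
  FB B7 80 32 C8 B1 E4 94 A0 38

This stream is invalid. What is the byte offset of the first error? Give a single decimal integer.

Answer: 0

Derivation:
Byte[0]=FB: INVALID lead byte (not 0xxx/110x/1110/11110)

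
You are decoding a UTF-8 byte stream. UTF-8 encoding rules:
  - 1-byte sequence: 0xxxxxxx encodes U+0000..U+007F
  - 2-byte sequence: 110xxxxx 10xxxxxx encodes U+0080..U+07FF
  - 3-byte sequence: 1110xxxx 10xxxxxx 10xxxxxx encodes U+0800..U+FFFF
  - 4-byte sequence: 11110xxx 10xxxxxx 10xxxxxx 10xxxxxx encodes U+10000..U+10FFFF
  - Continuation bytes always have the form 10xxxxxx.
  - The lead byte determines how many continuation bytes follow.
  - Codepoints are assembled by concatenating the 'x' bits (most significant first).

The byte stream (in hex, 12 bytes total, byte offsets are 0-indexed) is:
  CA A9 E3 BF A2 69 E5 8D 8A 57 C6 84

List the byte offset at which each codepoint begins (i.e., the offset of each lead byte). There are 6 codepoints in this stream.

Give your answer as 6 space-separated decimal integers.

Answer: 0 2 5 6 9 10

Derivation:
Byte[0]=CA: 2-byte lead, need 1 cont bytes. acc=0xA
Byte[1]=A9: continuation. acc=(acc<<6)|0x29=0x2A9
Completed: cp=U+02A9 (starts at byte 0)
Byte[2]=E3: 3-byte lead, need 2 cont bytes. acc=0x3
Byte[3]=BF: continuation. acc=(acc<<6)|0x3F=0xFF
Byte[4]=A2: continuation. acc=(acc<<6)|0x22=0x3FE2
Completed: cp=U+3FE2 (starts at byte 2)
Byte[5]=69: 1-byte ASCII. cp=U+0069
Byte[6]=E5: 3-byte lead, need 2 cont bytes. acc=0x5
Byte[7]=8D: continuation. acc=(acc<<6)|0x0D=0x14D
Byte[8]=8A: continuation. acc=(acc<<6)|0x0A=0x534A
Completed: cp=U+534A (starts at byte 6)
Byte[9]=57: 1-byte ASCII. cp=U+0057
Byte[10]=C6: 2-byte lead, need 1 cont bytes. acc=0x6
Byte[11]=84: continuation. acc=(acc<<6)|0x04=0x184
Completed: cp=U+0184 (starts at byte 10)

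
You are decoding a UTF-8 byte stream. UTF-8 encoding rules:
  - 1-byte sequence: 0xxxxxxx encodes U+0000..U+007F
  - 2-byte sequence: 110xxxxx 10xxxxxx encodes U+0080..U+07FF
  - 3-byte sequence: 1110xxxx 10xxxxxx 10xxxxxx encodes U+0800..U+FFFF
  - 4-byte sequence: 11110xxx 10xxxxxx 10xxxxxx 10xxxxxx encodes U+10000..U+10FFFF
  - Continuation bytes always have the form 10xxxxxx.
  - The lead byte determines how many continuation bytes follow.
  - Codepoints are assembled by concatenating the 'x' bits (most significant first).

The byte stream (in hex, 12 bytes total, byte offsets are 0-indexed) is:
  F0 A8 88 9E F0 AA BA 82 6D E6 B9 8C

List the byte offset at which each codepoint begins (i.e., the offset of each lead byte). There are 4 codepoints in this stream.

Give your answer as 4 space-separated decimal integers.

Byte[0]=F0: 4-byte lead, need 3 cont bytes. acc=0x0
Byte[1]=A8: continuation. acc=(acc<<6)|0x28=0x28
Byte[2]=88: continuation. acc=(acc<<6)|0x08=0xA08
Byte[3]=9E: continuation. acc=(acc<<6)|0x1E=0x2821E
Completed: cp=U+2821E (starts at byte 0)
Byte[4]=F0: 4-byte lead, need 3 cont bytes. acc=0x0
Byte[5]=AA: continuation. acc=(acc<<6)|0x2A=0x2A
Byte[6]=BA: continuation. acc=(acc<<6)|0x3A=0xABA
Byte[7]=82: continuation. acc=(acc<<6)|0x02=0x2AE82
Completed: cp=U+2AE82 (starts at byte 4)
Byte[8]=6D: 1-byte ASCII. cp=U+006D
Byte[9]=E6: 3-byte lead, need 2 cont bytes. acc=0x6
Byte[10]=B9: continuation. acc=(acc<<6)|0x39=0x1B9
Byte[11]=8C: continuation. acc=(acc<<6)|0x0C=0x6E4C
Completed: cp=U+6E4C (starts at byte 9)

Answer: 0 4 8 9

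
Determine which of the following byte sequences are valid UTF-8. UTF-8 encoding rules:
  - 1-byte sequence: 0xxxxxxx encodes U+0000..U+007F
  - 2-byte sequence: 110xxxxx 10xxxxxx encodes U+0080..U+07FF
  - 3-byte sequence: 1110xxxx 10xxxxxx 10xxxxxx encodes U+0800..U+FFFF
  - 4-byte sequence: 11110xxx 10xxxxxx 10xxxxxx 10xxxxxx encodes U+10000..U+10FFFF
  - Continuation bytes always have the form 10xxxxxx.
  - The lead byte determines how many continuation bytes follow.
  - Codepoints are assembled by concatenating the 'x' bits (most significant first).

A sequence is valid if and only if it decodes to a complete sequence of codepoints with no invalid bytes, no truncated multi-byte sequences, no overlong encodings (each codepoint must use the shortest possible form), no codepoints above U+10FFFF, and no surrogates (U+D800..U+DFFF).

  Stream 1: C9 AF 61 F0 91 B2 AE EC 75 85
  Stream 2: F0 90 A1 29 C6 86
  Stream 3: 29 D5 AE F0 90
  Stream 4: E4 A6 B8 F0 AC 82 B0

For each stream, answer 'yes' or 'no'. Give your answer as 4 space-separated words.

Answer: no no no yes

Derivation:
Stream 1: error at byte offset 8. INVALID
Stream 2: error at byte offset 3. INVALID
Stream 3: error at byte offset 5. INVALID
Stream 4: decodes cleanly. VALID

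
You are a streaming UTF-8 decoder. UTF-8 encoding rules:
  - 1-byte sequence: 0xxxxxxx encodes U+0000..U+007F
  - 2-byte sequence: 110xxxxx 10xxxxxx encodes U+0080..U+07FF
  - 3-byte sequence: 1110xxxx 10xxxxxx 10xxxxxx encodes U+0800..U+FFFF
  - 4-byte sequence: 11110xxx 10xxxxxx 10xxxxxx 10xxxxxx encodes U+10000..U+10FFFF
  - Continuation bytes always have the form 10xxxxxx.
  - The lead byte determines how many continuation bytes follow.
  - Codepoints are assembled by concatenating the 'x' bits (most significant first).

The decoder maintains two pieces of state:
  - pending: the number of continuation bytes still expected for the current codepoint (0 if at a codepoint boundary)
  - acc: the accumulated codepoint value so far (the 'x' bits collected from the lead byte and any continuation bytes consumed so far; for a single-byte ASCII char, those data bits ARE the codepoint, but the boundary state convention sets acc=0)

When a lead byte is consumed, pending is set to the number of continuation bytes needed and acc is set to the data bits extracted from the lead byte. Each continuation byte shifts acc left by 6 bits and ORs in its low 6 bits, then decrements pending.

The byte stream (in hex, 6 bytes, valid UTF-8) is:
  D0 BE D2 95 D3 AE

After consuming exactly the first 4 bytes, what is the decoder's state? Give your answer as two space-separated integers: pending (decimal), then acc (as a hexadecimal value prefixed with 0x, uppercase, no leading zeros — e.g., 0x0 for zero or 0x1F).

Byte[0]=D0: 2-byte lead. pending=1, acc=0x10
Byte[1]=BE: continuation. acc=(acc<<6)|0x3E=0x43E, pending=0
Byte[2]=D2: 2-byte lead. pending=1, acc=0x12
Byte[3]=95: continuation. acc=(acc<<6)|0x15=0x495, pending=0

Answer: 0 0x495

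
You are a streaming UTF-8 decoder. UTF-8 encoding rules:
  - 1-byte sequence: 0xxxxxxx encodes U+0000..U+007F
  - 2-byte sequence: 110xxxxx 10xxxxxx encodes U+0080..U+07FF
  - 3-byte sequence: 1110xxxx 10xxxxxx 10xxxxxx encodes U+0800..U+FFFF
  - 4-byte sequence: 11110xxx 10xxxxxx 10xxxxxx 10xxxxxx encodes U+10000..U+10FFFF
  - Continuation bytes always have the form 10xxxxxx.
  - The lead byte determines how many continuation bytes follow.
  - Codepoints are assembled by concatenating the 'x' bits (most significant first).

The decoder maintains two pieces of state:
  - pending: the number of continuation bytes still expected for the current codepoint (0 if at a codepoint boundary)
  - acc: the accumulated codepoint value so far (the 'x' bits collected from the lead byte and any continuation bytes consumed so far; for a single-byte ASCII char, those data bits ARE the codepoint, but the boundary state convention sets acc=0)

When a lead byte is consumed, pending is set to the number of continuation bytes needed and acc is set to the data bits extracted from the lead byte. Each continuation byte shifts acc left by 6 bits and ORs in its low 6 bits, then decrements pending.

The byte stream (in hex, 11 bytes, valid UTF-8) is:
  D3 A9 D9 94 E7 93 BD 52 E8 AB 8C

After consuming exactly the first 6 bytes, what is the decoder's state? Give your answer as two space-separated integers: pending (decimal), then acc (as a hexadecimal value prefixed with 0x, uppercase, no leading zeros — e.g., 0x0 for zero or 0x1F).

Answer: 1 0x1D3

Derivation:
Byte[0]=D3: 2-byte lead. pending=1, acc=0x13
Byte[1]=A9: continuation. acc=(acc<<6)|0x29=0x4E9, pending=0
Byte[2]=D9: 2-byte lead. pending=1, acc=0x19
Byte[3]=94: continuation. acc=(acc<<6)|0x14=0x654, pending=0
Byte[4]=E7: 3-byte lead. pending=2, acc=0x7
Byte[5]=93: continuation. acc=(acc<<6)|0x13=0x1D3, pending=1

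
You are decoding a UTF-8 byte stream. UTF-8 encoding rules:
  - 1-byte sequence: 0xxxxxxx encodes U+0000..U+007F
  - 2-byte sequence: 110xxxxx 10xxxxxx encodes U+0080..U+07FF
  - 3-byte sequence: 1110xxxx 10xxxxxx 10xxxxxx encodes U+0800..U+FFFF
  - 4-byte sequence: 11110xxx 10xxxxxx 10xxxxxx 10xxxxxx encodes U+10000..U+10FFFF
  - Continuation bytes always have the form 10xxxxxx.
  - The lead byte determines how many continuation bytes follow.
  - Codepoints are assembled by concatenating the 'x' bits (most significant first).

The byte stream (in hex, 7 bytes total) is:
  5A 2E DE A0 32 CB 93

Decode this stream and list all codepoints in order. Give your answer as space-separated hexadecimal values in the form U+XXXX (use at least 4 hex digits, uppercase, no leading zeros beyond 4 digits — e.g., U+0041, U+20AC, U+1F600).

Answer: U+005A U+002E U+07A0 U+0032 U+02D3

Derivation:
Byte[0]=5A: 1-byte ASCII. cp=U+005A
Byte[1]=2E: 1-byte ASCII. cp=U+002E
Byte[2]=DE: 2-byte lead, need 1 cont bytes. acc=0x1E
Byte[3]=A0: continuation. acc=(acc<<6)|0x20=0x7A0
Completed: cp=U+07A0 (starts at byte 2)
Byte[4]=32: 1-byte ASCII. cp=U+0032
Byte[5]=CB: 2-byte lead, need 1 cont bytes. acc=0xB
Byte[6]=93: continuation. acc=(acc<<6)|0x13=0x2D3
Completed: cp=U+02D3 (starts at byte 5)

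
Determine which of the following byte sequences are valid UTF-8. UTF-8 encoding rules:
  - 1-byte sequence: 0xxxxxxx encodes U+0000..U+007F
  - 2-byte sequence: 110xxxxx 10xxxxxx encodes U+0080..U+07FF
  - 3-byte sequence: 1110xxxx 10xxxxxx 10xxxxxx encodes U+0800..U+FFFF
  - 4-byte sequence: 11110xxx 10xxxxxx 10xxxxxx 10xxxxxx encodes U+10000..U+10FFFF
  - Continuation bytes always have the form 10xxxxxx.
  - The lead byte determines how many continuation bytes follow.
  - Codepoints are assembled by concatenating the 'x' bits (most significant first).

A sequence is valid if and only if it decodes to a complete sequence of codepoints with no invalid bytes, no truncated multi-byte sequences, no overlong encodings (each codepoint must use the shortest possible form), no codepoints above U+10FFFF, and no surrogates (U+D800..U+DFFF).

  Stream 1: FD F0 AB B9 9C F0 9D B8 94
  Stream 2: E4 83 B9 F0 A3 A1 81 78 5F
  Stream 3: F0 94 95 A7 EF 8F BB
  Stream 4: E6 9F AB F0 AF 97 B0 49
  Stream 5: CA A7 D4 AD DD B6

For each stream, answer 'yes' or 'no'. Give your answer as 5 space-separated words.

Stream 1: error at byte offset 0. INVALID
Stream 2: decodes cleanly. VALID
Stream 3: decodes cleanly. VALID
Stream 4: decodes cleanly. VALID
Stream 5: decodes cleanly. VALID

Answer: no yes yes yes yes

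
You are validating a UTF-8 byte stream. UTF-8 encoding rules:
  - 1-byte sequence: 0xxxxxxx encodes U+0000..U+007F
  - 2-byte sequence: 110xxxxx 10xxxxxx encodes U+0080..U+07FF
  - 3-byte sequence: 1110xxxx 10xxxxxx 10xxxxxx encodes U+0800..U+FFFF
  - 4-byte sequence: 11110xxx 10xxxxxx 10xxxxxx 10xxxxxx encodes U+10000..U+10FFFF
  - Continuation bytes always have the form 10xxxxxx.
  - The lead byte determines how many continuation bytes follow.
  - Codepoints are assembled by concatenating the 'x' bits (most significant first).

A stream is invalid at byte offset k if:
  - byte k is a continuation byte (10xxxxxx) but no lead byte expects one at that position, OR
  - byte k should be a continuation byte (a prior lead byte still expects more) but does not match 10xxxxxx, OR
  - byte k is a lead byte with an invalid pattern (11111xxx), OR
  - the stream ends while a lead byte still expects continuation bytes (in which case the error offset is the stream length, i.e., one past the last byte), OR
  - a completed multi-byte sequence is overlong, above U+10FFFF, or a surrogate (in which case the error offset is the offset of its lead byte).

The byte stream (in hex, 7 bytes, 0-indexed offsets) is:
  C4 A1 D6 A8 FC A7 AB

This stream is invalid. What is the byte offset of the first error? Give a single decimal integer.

Answer: 4

Derivation:
Byte[0]=C4: 2-byte lead, need 1 cont bytes. acc=0x4
Byte[1]=A1: continuation. acc=(acc<<6)|0x21=0x121
Completed: cp=U+0121 (starts at byte 0)
Byte[2]=D6: 2-byte lead, need 1 cont bytes. acc=0x16
Byte[3]=A8: continuation. acc=(acc<<6)|0x28=0x5A8
Completed: cp=U+05A8 (starts at byte 2)
Byte[4]=FC: INVALID lead byte (not 0xxx/110x/1110/11110)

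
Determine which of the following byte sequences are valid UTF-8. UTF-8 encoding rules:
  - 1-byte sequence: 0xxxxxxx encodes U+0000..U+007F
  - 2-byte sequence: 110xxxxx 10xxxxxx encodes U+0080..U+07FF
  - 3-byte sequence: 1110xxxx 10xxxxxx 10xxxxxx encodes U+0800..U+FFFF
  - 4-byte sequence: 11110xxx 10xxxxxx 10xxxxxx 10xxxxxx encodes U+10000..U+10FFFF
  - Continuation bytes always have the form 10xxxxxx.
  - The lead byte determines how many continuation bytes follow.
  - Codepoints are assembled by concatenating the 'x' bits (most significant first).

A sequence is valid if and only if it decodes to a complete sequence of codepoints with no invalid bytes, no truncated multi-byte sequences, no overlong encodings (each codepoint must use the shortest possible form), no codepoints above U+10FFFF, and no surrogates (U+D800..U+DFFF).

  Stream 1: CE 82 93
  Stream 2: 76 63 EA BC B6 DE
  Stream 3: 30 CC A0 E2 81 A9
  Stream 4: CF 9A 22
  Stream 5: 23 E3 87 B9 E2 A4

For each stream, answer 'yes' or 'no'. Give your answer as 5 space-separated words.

Stream 1: error at byte offset 2. INVALID
Stream 2: error at byte offset 6. INVALID
Stream 3: decodes cleanly. VALID
Stream 4: decodes cleanly. VALID
Stream 5: error at byte offset 6. INVALID

Answer: no no yes yes no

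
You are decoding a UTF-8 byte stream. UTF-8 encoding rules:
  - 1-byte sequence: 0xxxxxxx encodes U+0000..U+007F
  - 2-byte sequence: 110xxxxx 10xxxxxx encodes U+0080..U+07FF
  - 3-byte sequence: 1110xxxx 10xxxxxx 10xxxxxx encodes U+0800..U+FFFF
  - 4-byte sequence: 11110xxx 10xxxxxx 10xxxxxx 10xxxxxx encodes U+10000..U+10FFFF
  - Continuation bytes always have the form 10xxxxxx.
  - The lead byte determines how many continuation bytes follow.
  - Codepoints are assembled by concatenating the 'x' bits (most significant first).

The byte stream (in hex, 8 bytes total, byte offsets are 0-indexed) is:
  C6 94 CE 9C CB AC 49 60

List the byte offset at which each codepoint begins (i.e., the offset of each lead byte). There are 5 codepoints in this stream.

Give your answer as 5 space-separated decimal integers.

Answer: 0 2 4 6 7

Derivation:
Byte[0]=C6: 2-byte lead, need 1 cont bytes. acc=0x6
Byte[1]=94: continuation. acc=(acc<<6)|0x14=0x194
Completed: cp=U+0194 (starts at byte 0)
Byte[2]=CE: 2-byte lead, need 1 cont bytes. acc=0xE
Byte[3]=9C: continuation. acc=(acc<<6)|0x1C=0x39C
Completed: cp=U+039C (starts at byte 2)
Byte[4]=CB: 2-byte lead, need 1 cont bytes. acc=0xB
Byte[5]=AC: continuation. acc=(acc<<6)|0x2C=0x2EC
Completed: cp=U+02EC (starts at byte 4)
Byte[6]=49: 1-byte ASCII. cp=U+0049
Byte[7]=60: 1-byte ASCII. cp=U+0060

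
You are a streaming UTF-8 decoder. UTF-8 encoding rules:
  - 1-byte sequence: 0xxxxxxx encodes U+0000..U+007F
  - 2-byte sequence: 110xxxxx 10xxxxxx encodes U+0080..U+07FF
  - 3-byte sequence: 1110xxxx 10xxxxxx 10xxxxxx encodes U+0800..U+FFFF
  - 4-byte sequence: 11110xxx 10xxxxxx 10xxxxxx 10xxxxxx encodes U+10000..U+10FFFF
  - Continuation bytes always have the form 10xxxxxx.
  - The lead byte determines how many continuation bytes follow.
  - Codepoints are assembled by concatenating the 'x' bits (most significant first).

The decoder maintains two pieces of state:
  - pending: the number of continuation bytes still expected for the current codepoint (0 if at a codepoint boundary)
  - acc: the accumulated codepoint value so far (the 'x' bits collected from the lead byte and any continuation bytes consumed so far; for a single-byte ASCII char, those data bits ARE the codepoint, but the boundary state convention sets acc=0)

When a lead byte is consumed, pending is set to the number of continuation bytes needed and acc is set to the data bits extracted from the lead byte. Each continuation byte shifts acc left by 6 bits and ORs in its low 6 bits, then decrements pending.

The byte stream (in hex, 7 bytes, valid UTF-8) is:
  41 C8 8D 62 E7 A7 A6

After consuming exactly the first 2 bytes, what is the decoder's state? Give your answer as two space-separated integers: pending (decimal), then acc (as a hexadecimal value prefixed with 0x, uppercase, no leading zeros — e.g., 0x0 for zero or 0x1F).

Byte[0]=41: 1-byte. pending=0, acc=0x0
Byte[1]=C8: 2-byte lead. pending=1, acc=0x8

Answer: 1 0x8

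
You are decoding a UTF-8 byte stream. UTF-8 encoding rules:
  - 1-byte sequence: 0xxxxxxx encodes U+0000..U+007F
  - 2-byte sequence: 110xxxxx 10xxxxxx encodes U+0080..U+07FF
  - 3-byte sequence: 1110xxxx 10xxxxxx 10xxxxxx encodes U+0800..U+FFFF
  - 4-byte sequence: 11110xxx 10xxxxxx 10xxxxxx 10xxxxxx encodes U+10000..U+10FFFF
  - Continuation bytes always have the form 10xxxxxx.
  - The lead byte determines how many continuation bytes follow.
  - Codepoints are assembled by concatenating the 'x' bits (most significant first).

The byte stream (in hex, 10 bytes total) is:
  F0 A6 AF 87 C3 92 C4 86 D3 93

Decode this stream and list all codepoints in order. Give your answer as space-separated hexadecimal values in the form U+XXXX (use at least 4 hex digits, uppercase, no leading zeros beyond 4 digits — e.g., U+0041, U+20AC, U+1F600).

Byte[0]=F0: 4-byte lead, need 3 cont bytes. acc=0x0
Byte[1]=A6: continuation. acc=(acc<<6)|0x26=0x26
Byte[2]=AF: continuation. acc=(acc<<6)|0x2F=0x9AF
Byte[3]=87: continuation. acc=(acc<<6)|0x07=0x26BC7
Completed: cp=U+26BC7 (starts at byte 0)
Byte[4]=C3: 2-byte lead, need 1 cont bytes. acc=0x3
Byte[5]=92: continuation. acc=(acc<<6)|0x12=0xD2
Completed: cp=U+00D2 (starts at byte 4)
Byte[6]=C4: 2-byte lead, need 1 cont bytes. acc=0x4
Byte[7]=86: continuation. acc=(acc<<6)|0x06=0x106
Completed: cp=U+0106 (starts at byte 6)
Byte[8]=D3: 2-byte lead, need 1 cont bytes. acc=0x13
Byte[9]=93: continuation. acc=(acc<<6)|0x13=0x4D3
Completed: cp=U+04D3 (starts at byte 8)

Answer: U+26BC7 U+00D2 U+0106 U+04D3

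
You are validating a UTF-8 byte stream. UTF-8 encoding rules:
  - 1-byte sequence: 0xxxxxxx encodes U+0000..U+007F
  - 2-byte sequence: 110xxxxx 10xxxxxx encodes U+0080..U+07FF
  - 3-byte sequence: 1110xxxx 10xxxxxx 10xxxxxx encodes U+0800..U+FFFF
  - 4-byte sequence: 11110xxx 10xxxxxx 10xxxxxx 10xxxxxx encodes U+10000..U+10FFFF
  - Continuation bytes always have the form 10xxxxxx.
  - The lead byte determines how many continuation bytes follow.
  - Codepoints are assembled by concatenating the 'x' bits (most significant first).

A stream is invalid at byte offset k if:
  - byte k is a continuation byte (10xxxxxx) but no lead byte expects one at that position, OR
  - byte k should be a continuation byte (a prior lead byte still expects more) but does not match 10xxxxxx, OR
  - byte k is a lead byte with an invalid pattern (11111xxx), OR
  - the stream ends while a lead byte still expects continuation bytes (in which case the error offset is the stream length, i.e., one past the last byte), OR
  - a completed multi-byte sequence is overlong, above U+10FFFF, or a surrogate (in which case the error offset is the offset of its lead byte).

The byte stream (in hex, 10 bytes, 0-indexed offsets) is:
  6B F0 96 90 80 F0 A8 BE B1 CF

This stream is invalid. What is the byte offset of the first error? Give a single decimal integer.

Answer: 10

Derivation:
Byte[0]=6B: 1-byte ASCII. cp=U+006B
Byte[1]=F0: 4-byte lead, need 3 cont bytes. acc=0x0
Byte[2]=96: continuation. acc=(acc<<6)|0x16=0x16
Byte[3]=90: continuation. acc=(acc<<6)|0x10=0x590
Byte[4]=80: continuation. acc=(acc<<6)|0x00=0x16400
Completed: cp=U+16400 (starts at byte 1)
Byte[5]=F0: 4-byte lead, need 3 cont bytes. acc=0x0
Byte[6]=A8: continuation. acc=(acc<<6)|0x28=0x28
Byte[7]=BE: continuation. acc=(acc<<6)|0x3E=0xA3E
Byte[8]=B1: continuation. acc=(acc<<6)|0x31=0x28FB1
Completed: cp=U+28FB1 (starts at byte 5)
Byte[9]=CF: 2-byte lead, need 1 cont bytes. acc=0xF
Byte[10]: stream ended, expected continuation. INVALID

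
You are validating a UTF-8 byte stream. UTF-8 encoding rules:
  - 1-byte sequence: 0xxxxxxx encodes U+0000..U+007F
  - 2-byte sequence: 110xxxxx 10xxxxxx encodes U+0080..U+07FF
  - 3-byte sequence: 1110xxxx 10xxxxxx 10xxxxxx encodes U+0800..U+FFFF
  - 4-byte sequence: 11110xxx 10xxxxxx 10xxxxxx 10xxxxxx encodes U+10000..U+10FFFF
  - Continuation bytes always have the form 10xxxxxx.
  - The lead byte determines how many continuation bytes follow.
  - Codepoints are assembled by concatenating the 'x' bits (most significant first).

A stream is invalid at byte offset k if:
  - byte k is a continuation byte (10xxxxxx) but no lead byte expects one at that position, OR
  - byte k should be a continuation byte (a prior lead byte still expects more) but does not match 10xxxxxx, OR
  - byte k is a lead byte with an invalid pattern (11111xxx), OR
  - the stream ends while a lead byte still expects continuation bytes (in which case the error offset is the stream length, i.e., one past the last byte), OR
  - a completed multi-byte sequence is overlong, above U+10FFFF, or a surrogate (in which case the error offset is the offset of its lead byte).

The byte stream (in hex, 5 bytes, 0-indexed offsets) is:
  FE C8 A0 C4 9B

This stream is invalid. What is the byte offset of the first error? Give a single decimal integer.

Answer: 0

Derivation:
Byte[0]=FE: INVALID lead byte (not 0xxx/110x/1110/11110)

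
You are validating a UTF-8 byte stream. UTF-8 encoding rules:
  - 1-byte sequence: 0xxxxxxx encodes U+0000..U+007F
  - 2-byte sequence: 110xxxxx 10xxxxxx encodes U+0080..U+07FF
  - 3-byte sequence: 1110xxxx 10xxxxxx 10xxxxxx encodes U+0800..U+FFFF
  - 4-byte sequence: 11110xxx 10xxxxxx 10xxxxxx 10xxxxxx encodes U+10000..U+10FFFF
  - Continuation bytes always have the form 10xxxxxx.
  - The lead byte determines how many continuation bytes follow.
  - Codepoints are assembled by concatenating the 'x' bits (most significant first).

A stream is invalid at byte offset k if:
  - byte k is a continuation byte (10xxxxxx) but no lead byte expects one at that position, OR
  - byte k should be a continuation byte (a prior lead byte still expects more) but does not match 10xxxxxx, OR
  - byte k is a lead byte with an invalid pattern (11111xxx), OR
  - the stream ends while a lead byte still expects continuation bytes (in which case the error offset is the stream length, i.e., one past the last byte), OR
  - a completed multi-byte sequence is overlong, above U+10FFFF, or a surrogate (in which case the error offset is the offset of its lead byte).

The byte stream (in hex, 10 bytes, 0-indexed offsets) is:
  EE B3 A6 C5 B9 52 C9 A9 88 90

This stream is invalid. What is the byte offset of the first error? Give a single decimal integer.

Answer: 8

Derivation:
Byte[0]=EE: 3-byte lead, need 2 cont bytes. acc=0xE
Byte[1]=B3: continuation. acc=(acc<<6)|0x33=0x3B3
Byte[2]=A6: continuation. acc=(acc<<6)|0x26=0xECE6
Completed: cp=U+ECE6 (starts at byte 0)
Byte[3]=C5: 2-byte lead, need 1 cont bytes. acc=0x5
Byte[4]=B9: continuation. acc=(acc<<6)|0x39=0x179
Completed: cp=U+0179 (starts at byte 3)
Byte[5]=52: 1-byte ASCII. cp=U+0052
Byte[6]=C9: 2-byte lead, need 1 cont bytes. acc=0x9
Byte[7]=A9: continuation. acc=(acc<<6)|0x29=0x269
Completed: cp=U+0269 (starts at byte 6)
Byte[8]=88: INVALID lead byte (not 0xxx/110x/1110/11110)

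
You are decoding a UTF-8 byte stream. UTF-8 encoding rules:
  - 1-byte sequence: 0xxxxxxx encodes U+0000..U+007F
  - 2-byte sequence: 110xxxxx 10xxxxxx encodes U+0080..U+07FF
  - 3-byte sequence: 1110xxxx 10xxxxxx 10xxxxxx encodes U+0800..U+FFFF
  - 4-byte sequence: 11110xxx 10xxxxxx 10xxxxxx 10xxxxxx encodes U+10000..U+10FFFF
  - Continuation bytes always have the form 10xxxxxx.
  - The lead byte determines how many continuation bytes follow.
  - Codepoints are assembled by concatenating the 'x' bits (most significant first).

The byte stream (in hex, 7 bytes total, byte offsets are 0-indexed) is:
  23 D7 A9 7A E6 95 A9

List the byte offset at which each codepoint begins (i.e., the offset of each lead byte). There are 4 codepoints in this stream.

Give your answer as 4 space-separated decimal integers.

Answer: 0 1 3 4

Derivation:
Byte[0]=23: 1-byte ASCII. cp=U+0023
Byte[1]=D7: 2-byte lead, need 1 cont bytes. acc=0x17
Byte[2]=A9: continuation. acc=(acc<<6)|0x29=0x5E9
Completed: cp=U+05E9 (starts at byte 1)
Byte[3]=7A: 1-byte ASCII. cp=U+007A
Byte[4]=E6: 3-byte lead, need 2 cont bytes. acc=0x6
Byte[5]=95: continuation. acc=(acc<<6)|0x15=0x195
Byte[6]=A9: continuation. acc=(acc<<6)|0x29=0x6569
Completed: cp=U+6569 (starts at byte 4)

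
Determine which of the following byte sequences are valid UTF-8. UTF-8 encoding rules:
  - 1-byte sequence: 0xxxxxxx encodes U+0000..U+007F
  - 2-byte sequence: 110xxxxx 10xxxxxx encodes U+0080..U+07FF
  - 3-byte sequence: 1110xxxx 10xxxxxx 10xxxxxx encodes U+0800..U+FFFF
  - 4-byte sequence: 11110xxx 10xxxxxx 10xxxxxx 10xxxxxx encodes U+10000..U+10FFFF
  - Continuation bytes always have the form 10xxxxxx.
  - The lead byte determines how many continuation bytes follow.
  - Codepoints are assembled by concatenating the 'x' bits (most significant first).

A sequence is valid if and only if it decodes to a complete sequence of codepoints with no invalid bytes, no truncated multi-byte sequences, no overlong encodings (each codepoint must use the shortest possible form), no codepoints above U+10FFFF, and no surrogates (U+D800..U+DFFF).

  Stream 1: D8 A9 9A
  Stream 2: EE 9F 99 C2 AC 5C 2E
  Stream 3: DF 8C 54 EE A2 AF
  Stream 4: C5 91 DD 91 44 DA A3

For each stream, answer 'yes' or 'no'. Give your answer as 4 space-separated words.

Answer: no yes yes yes

Derivation:
Stream 1: error at byte offset 2. INVALID
Stream 2: decodes cleanly. VALID
Stream 3: decodes cleanly. VALID
Stream 4: decodes cleanly. VALID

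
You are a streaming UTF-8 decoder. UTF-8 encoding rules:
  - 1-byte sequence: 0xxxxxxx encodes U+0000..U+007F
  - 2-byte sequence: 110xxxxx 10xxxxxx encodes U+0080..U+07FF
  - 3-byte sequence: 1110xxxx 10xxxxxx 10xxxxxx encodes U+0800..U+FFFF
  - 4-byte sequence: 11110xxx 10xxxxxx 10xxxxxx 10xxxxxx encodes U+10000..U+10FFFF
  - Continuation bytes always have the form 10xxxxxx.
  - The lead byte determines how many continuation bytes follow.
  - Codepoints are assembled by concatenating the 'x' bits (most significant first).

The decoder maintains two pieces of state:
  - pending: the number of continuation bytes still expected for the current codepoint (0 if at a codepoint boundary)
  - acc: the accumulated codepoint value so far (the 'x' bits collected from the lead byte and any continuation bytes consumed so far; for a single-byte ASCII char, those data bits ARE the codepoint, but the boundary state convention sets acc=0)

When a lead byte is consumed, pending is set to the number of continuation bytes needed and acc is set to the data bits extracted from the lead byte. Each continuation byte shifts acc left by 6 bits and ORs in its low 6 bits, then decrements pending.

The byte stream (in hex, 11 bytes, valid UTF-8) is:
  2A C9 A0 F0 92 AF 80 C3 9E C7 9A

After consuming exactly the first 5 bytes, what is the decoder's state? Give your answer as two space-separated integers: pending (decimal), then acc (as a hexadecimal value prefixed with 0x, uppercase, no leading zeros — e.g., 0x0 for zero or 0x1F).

Byte[0]=2A: 1-byte. pending=0, acc=0x0
Byte[1]=C9: 2-byte lead. pending=1, acc=0x9
Byte[2]=A0: continuation. acc=(acc<<6)|0x20=0x260, pending=0
Byte[3]=F0: 4-byte lead. pending=3, acc=0x0
Byte[4]=92: continuation. acc=(acc<<6)|0x12=0x12, pending=2

Answer: 2 0x12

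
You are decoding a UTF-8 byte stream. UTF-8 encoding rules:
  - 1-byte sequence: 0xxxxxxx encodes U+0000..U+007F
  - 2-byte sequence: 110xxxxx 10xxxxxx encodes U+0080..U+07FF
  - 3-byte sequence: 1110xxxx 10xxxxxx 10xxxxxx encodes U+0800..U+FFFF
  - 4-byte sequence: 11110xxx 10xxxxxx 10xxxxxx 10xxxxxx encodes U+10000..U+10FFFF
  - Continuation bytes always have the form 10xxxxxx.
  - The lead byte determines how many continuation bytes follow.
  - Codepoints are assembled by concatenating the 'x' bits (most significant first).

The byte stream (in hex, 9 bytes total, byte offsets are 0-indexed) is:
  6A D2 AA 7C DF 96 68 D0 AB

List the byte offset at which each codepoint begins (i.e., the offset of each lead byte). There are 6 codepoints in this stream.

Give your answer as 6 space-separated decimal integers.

Byte[0]=6A: 1-byte ASCII. cp=U+006A
Byte[1]=D2: 2-byte lead, need 1 cont bytes. acc=0x12
Byte[2]=AA: continuation. acc=(acc<<6)|0x2A=0x4AA
Completed: cp=U+04AA (starts at byte 1)
Byte[3]=7C: 1-byte ASCII. cp=U+007C
Byte[4]=DF: 2-byte lead, need 1 cont bytes. acc=0x1F
Byte[5]=96: continuation. acc=(acc<<6)|0x16=0x7D6
Completed: cp=U+07D6 (starts at byte 4)
Byte[6]=68: 1-byte ASCII. cp=U+0068
Byte[7]=D0: 2-byte lead, need 1 cont bytes. acc=0x10
Byte[8]=AB: continuation. acc=(acc<<6)|0x2B=0x42B
Completed: cp=U+042B (starts at byte 7)

Answer: 0 1 3 4 6 7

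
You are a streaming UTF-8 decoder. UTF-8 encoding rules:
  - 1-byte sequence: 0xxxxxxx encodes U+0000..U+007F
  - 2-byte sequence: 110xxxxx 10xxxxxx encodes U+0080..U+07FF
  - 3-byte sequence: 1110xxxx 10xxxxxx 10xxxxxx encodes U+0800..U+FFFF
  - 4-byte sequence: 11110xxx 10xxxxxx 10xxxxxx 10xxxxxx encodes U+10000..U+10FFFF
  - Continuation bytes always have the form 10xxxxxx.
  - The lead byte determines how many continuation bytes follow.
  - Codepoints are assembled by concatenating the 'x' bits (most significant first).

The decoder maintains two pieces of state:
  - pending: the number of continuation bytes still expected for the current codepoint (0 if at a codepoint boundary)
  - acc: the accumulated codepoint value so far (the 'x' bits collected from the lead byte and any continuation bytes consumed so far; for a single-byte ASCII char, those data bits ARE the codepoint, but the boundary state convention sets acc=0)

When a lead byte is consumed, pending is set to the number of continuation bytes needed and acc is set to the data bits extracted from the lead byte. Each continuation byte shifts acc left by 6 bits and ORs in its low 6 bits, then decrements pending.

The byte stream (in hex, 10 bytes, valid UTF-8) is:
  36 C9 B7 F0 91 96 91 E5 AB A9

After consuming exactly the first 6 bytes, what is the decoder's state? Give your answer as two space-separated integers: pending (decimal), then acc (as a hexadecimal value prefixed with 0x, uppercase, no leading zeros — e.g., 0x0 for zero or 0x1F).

Byte[0]=36: 1-byte. pending=0, acc=0x0
Byte[1]=C9: 2-byte lead. pending=1, acc=0x9
Byte[2]=B7: continuation. acc=(acc<<6)|0x37=0x277, pending=0
Byte[3]=F0: 4-byte lead. pending=3, acc=0x0
Byte[4]=91: continuation. acc=(acc<<6)|0x11=0x11, pending=2
Byte[5]=96: continuation. acc=(acc<<6)|0x16=0x456, pending=1

Answer: 1 0x456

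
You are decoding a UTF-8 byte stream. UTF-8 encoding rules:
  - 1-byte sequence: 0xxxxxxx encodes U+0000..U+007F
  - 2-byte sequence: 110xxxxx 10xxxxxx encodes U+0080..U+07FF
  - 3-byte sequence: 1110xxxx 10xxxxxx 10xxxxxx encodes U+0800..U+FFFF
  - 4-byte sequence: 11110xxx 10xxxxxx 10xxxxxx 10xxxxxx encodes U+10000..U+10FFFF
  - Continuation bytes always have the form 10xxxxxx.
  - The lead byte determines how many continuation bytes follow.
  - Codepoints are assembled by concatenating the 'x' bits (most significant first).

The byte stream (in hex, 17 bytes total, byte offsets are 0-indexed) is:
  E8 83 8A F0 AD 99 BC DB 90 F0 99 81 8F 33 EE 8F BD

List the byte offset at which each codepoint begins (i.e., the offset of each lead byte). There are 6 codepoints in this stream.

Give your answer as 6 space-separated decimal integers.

Answer: 0 3 7 9 13 14

Derivation:
Byte[0]=E8: 3-byte lead, need 2 cont bytes. acc=0x8
Byte[1]=83: continuation. acc=(acc<<6)|0x03=0x203
Byte[2]=8A: continuation. acc=(acc<<6)|0x0A=0x80CA
Completed: cp=U+80CA (starts at byte 0)
Byte[3]=F0: 4-byte lead, need 3 cont bytes. acc=0x0
Byte[4]=AD: continuation. acc=(acc<<6)|0x2D=0x2D
Byte[5]=99: continuation. acc=(acc<<6)|0x19=0xB59
Byte[6]=BC: continuation. acc=(acc<<6)|0x3C=0x2D67C
Completed: cp=U+2D67C (starts at byte 3)
Byte[7]=DB: 2-byte lead, need 1 cont bytes. acc=0x1B
Byte[8]=90: continuation. acc=(acc<<6)|0x10=0x6D0
Completed: cp=U+06D0 (starts at byte 7)
Byte[9]=F0: 4-byte lead, need 3 cont bytes. acc=0x0
Byte[10]=99: continuation. acc=(acc<<6)|0x19=0x19
Byte[11]=81: continuation. acc=(acc<<6)|0x01=0x641
Byte[12]=8F: continuation. acc=(acc<<6)|0x0F=0x1904F
Completed: cp=U+1904F (starts at byte 9)
Byte[13]=33: 1-byte ASCII. cp=U+0033
Byte[14]=EE: 3-byte lead, need 2 cont bytes. acc=0xE
Byte[15]=8F: continuation. acc=(acc<<6)|0x0F=0x38F
Byte[16]=BD: continuation. acc=(acc<<6)|0x3D=0xE3FD
Completed: cp=U+E3FD (starts at byte 14)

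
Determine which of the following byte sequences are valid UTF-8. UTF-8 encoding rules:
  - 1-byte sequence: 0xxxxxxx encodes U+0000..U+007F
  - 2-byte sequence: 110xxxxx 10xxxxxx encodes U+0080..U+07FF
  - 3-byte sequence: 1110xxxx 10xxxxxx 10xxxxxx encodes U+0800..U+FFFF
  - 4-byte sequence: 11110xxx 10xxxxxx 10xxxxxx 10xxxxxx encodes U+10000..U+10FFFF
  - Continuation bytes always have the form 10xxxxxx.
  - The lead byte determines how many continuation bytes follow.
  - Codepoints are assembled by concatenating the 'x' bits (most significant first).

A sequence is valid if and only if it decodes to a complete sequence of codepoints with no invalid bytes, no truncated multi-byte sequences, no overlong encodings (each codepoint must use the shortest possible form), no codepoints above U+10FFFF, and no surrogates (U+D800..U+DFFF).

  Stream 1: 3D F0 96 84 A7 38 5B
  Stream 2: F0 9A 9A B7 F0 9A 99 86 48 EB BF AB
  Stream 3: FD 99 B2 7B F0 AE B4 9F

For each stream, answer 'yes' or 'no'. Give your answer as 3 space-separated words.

Answer: yes yes no

Derivation:
Stream 1: decodes cleanly. VALID
Stream 2: decodes cleanly. VALID
Stream 3: error at byte offset 0. INVALID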